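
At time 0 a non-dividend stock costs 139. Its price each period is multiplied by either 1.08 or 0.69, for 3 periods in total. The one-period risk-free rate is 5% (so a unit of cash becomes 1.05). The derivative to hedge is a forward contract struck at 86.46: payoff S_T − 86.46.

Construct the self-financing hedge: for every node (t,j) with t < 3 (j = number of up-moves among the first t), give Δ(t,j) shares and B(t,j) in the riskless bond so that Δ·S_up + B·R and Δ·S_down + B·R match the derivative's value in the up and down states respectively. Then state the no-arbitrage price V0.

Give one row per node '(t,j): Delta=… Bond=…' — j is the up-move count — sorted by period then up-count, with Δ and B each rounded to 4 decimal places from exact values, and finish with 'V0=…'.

Under the risk-neutral measure, an up-move has probability p* = (R−d)/(u−d) = 0.9231 and values discount at R = 1.05.
Terminal values V(3,·): V(3,0)=-40.7972, V(3,1)=-14.9879, V(3,2)=25.4094, V(3,3)=88.6400
(2,0): S=66.1779. Δ = (V_up−V_dn)/(S_up−S_dn) = (-14.9879−-40.7972)/(71.4721−45.6628) = 1.0000. V = [p*·-14.9879 + (1−p*)·-40.7972]/1.05 = -16.1650. B = V − Δ·S = -82.3429.
(2,1): S=103.5828. Δ = (V_up−V_dn)/(S_up−S_dn) = (25.4094−-14.9879)/(111.8694−71.4721) = 1.0000. V = [p*·25.4094 + (1−p*)·-14.9879]/1.05 = 21.2399. B = V − Δ·S = -82.3429.
(2,2): S=162.1296. Δ = (V_up−V_dn)/(S_up−S_dn) = (88.6400−25.4094)/(175.1000−111.8694) = 1.0000. V = [p*·88.6400 + (1−p*)·25.4094]/1.05 = 79.7867. B = V − Δ·S = -82.3429.
(1,0): S=95.9100. Δ = (V_up−V_dn)/(S_up−S_dn) = (21.2399−-16.1650)/(103.5828−66.1779) = 1.0000. V = [p*·21.2399 + (1−p*)·-16.1650]/1.05 = 17.4882. B = V − Δ·S = -78.4218.
(1,1): S=150.1200. Δ = (V_up−V_dn)/(S_up−S_dn) = (79.7867−21.2399)/(162.1296−103.5828) = 1.0000. V = [p*·79.7867 + (1−p*)·21.2399]/1.05 = 71.6982. B = V − Δ·S = -78.4218.
(0,0): S=139.0000. Δ = (V_up−V_dn)/(S_up−S_dn) = (71.6982−17.4882)/(150.1200−95.9100) = 1.0000. V = [p*·71.6982 + (1−p*)·17.4882]/1.05 = 64.3126. B = V − Δ·S = -74.6874.
Check: Δ(0,0)·S0 + B(0,0) = 64.3126 = V0.

(0,0): Delta=1.0000 Bond=-74.6874
(1,0): Delta=1.0000 Bond=-78.4218
(1,1): Delta=1.0000 Bond=-78.4218
(2,0): Delta=1.0000 Bond=-82.3429
(2,1): Delta=1.0000 Bond=-82.3429
(2,2): Delta=1.0000 Bond=-82.3429
V0=64.3126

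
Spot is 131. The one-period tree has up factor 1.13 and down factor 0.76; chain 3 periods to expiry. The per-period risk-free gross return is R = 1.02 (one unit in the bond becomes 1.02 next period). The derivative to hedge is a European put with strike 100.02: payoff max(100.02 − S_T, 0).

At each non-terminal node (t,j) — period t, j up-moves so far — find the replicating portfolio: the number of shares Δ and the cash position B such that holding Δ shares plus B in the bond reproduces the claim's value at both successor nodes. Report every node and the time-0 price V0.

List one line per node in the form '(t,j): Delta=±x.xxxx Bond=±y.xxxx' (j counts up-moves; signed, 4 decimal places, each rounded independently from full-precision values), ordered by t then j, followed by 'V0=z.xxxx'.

(0,0): Delta=-0.1694 Bond=25.7875
(1,0): Delta=-0.4930 Bond=58.5278
(1,1): Delta=-0.0773 Bond=12.6698
(2,0): Delta=-1.0000 Bond=98.0588
(2,1): Delta=-0.3488 Bond=43.4690
(2,2): Delta=0.0000 Bond=0.0000
V0=3.6017

Since d<R<u, set p* = (R−d)/(u−d) = 0.7027; price each node as the discounted p*-expectation of its children.
At expiry t=3: V(3,0)=42.5141, V(3,1)=14.5179, V(3,2)=0.0000, V(3,3)=0.0000
(2,0): S=75.6656. Δ = (V_up−V_dn)/(S_up−S_dn) = (14.5179−42.5141)/(85.5021−57.5059) = -1.0000. V = [p*·14.5179 + (1−p*)·42.5141]/1.02 = 22.3932. B = V − Δ·S = 98.0588.
(2,1): S=112.5028. Δ = (V_up−V_dn)/(S_up−S_dn) = (0.0000−14.5179)/(127.1282−85.5021) = -0.3488. V = [p*·0.0000 + (1−p*)·14.5179]/1.02 = 4.2315. B = V − Δ·S = 43.4690.
(2,2): S=167.2739. Δ = (V_up−V_dn)/(S_up−S_dn) = (0.0000−0.0000)/(189.0195−127.1282) = 0.0000. V = [p*·0.0000 + (1−p*)·0.0000]/1.02 = 0.0000. B = V − Δ·S = 0.0000.
(1,0): S=99.5600. Δ = (V_up−V_dn)/(S_up−S_dn) = (4.2315−22.3932)/(112.5028−75.6656) = -0.4930. V = [p*·4.2315 + (1−p*)·22.3932]/1.02 = 9.4421. B = V − Δ·S = 58.5278.
(1,1): S=148.0300. Δ = (V_up−V_dn)/(S_up−S_dn) = (0.0000−4.2315)/(167.2739−112.5028) = -0.0773. V = [p*·0.0000 + (1−p*)·4.2315]/1.02 = 1.2333. B = V − Δ·S = 12.6698.
(0,0): S=131.0000. Δ = (V_up−V_dn)/(S_up−S_dn) = (1.2333−9.4421)/(148.0300−99.5600) = -0.1694. V = [p*·1.2333 + (1−p*)·9.4421]/1.02 = 3.6017. B = V − Δ·S = 25.7875.
Each (Δ,B) replicates both successor values, so the strategy is self-financing and V0 is arbitrage-free.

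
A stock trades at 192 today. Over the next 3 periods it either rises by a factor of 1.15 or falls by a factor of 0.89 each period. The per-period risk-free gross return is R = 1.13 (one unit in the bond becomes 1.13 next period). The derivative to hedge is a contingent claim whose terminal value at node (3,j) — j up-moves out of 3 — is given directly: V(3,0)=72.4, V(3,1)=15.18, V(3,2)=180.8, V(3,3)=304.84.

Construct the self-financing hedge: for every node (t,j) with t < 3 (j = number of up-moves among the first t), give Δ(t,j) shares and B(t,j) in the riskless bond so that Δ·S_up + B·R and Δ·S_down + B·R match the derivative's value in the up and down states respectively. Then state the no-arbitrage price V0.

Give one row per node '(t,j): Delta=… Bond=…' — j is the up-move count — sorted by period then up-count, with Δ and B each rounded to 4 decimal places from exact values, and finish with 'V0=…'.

The replicating-portfolio and risk-neutral prices coincide; use p* = (1.13−0.89)/(1.15−0.89) = 0.9231 for the latter.
Terminal payoffs: V(3,0)=72.4000, V(3,1)=15.1800, V(3,2)=180.8000, V(3,3)=304.8400
(2,0): S=152.0832. Δ = (V_up−V_dn)/(S_up−S_dn) = (15.1800−72.4000)/(174.8957−135.3540) = -1.4471. V = [p*·15.1800 + (1−p*)·72.4000]/1.13 = 17.3288. B = V − Δ·S = 237.4057.
(2,1): S=196.5120. Δ = (V_up−V_dn)/(S_up−S_dn) = (180.8000−15.1800)/(225.9888−174.8957) = 3.2415. V = [p*·180.8000 + (1−p*)·15.1800]/1.13 = 148.7257. B = V − Δ·S = -488.2743.
(2,2): S=253.9200. Δ = (V_up−V_dn)/(S_up−S_dn) = (304.8400−180.8000)/(292.0080−225.9888) = 1.8788. V = [p*·304.8400 + (1−p*)·180.8000]/1.13 = 261.3261. B = V − Δ·S = -215.7509.
(1,0): S=170.8800. Δ = (V_up−V_dn)/(S_up−S_dn) = (148.7257−17.3288)/(196.5120−152.0832) = 2.9575. V = [p*·148.7257 + (1−p*)·17.3288]/1.13 = 122.6710. B = V − Δ·S = -382.7016.
(1,1): S=220.8000. Δ = (V_up−V_dn)/(S_up−S_dn) = (261.3261−148.7257)/(253.9200−196.5120) = 1.9614. V = [p*·261.3261 + (1−p*)·148.7257]/1.13 = 223.5969. B = V − Δ·S = -209.4816.
(0,0): S=192.0000. Δ = (V_up−V_dn)/(S_up−S_dn) = (223.5969−122.6710)/(220.8000−170.8800) = 2.0218. V = [p*·223.5969 + (1−p*)·122.6710]/1.13 = 191.0030. B = V − Δ·S = -197.1736.
Check: Δ(0,0)·S0 + B(0,0) = 191.0030 = V0.

(0,0): Delta=2.0218 Bond=-197.1736
(1,0): Delta=2.9575 Bond=-382.7016
(1,1): Delta=1.9614 Bond=-209.4816
(2,0): Delta=-1.4471 Bond=237.4057
(2,1): Delta=3.2415 Bond=-488.2743
(2,2): Delta=1.8788 Bond=-215.7509
V0=191.0030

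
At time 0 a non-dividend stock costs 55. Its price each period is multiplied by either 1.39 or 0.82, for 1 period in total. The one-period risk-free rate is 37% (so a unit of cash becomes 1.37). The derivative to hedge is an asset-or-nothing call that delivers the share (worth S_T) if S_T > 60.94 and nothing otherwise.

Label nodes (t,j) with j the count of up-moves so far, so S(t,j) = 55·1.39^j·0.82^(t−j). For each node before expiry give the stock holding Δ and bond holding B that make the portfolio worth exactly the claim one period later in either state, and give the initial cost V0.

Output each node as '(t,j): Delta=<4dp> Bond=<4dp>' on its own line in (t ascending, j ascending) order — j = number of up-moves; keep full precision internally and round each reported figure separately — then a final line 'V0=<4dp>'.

(0,0): Delta=2.4386 Bond=-80.2779
V0=53.8449

Risk-neutral probability p* = (R−d)/(u−d) = (1.37−0.82)/(1.39−0.82) = 0.9649.
At expiry t=1: V(1,0)=0.0000, V(1,1)=76.4500
(0,0): S=55.0000. Δ = (V_up−V_dn)/(S_up−S_dn) = (76.4500−0.0000)/(76.4500−45.1000) = 2.4386. V = [p*·76.4500 + (1−p*)·0.0000]/1.37 = 53.8449. B = V − Δ·S = -80.2779.
Each (Δ,B) replicates both successor values, so the strategy is self-financing and V0 is arbitrage-free.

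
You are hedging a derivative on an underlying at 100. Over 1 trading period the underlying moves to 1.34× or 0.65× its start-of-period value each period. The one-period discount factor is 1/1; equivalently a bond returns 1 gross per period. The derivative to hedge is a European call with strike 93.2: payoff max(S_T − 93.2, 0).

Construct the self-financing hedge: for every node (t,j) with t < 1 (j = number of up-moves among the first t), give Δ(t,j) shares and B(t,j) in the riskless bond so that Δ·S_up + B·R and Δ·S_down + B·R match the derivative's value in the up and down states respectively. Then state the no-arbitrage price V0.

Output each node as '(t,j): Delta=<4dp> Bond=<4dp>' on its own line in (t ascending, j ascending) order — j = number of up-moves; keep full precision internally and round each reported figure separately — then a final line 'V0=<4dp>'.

Since d<R<u, set p* = (R−d)/(u−d) = 0.5072; price each node as the discounted p*-expectation of its children.
Terminal values V(1,·): V(1,0)=0.0000, V(1,1)=40.8000
(0,0): S=100.0000. Δ = (V_up−V_dn)/(S_up−S_dn) = (40.8000−0.0000)/(134.0000−65.0000) = 0.5913. V = [p*·40.8000 + (1−p*)·0.0000]/1 = 20.6957. B = V − Δ·S = -38.4348.
Check: Δ(0,0)·S0 + B(0,0) = 20.6957 = V0.

(0,0): Delta=0.5913 Bond=-38.4348
V0=20.6957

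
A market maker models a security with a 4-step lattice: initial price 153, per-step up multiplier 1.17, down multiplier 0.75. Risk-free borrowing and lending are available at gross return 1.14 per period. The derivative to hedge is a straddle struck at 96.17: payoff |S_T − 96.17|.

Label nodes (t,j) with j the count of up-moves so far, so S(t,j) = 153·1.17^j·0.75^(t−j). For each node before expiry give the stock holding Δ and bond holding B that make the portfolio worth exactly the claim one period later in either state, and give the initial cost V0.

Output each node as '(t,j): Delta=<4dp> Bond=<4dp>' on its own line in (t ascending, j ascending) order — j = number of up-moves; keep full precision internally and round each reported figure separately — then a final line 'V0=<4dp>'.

(0,0): Delta=0.9936 Bond=-55.9307
(1,0): Delta=0.9081 Bond=-53.9483
(1,1): Delta=0.9978 Bond=-64.5158
(2,0): Delta=-0.0247 Bond=18.7762
(2,1): Delta=0.9541 Bond=-67.6763
(2,2): Delta=1.0000 Bond=-73.9997
(3,0): Delta=-1.0000 Bond=84.3596
(3,1): Delta=0.0234 Bond=16.5622
(3,2): Delta=1.0000 Bond=-84.3596
(3,3): Delta=1.0000 Bond=-84.3596
V0=96.0942

Since d<R<u, set p* = (R−d)/(u−d) = 0.9286; price each node as the discounted p*-expectation of its children.
Payoff layer (t=4): V(4,0)=47.7598, V(4,1)=20.6502, V(4,2)=21.6410, V(4,3)=87.6151, V(4,4)=190.5347
  t=3,j=0: stock 64.5469 → up 75.5198 (V=20.6502), down 48.4102 (V=47.7598). Price 19.8128; hedge Δ=-1.0000, bond B=84.3596.
  t=3,j=1: stock 100.6931 → up 117.8110 (V=21.6410), down 75.5198 (V=20.6502). Price 18.9212; hedge Δ=0.0234, bond B=16.5622.
  t=3,j=2: stock 157.0813 → up 183.7851 (V=87.6151), down 117.8110 (V=21.6410). Price 72.7216; hedge Δ=1.0000, bond B=-84.3596.
  t=3,j=3: stock 245.0468 → up 286.7047 (V=190.5347), down 183.7851 (V=87.6151). Price 160.6871; hedge Δ=1.0000, bond B=-84.3596.
  t=2,j=0: stock 86.0625 → up 100.6931 (V=18.9212), down 64.5469 (V=19.8128). Price 16.6534; hedge Δ=-0.0247, bond B=18.7762.
  t=2,j=1: stock 134.2575 → up 157.0813 (V=72.7216), down 100.6931 (V=18.9212). Price 60.4199; hedge Δ=0.9541, bond B=-67.6763.
  t=2,j=2: stock 209.4417 → up 245.0468 (V=160.6871), down 157.0813 (V=72.7216). Price 135.4420; hedge Δ=1.0000, bond B=-73.9997.
  t=1,j=0: stock 114.7500 → up 134.2575 (V=60.4199), down 86.0625 (V=16.6534). Price 50.2577; hedge Δ=0.9081, bond B=-53.9483.
  t=1,j=1: stock 179.0100 → up 209.4417 (V=135.4420), down 134.2575 (V=60.4199). Price 114.1081; hedge Δ=0.9978, bond B=-64.5158.
  t=0,j=0: stock 153.0000 → up 179.0100 (V=114.1081), down 114.7500 (V=50.2577). Price 96.0942; hedge Δ=0.9936, bond B=-55.9307.
The time-0 hedge costs 96.0942, which is the no-arbitrage price.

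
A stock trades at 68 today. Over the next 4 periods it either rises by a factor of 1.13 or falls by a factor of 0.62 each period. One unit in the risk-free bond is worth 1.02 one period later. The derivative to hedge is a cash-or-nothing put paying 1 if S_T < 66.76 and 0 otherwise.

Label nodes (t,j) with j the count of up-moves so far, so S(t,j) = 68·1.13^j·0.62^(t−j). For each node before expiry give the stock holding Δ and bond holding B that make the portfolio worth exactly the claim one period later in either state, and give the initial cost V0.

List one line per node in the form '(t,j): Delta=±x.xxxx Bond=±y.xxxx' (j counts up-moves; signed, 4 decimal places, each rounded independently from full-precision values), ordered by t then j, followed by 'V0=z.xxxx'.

The replicating-portfolio and risk-neutral prices coincide; use p* = (1.02−0.62)/(1.13−0.62) = 0.7843 for the latter.
Payoff layer (t=4): V(4,0)=1.0000, V(4,1)=1.0000, V(4,2)=1.0000, V(4,3)=1.0000, V(4,4)=0.0000
Node (3,0) S=16.2063: V=(p*·1.0000+(1−p*)·1.0000)/1.02=0.9804; Δ=(1.0000−1.0000)/(18.3131−10.0479)=0.0000; B=V−Δ·S=0.9804
Node (3,1) S=29.5373: V=(p*·1.0000+(1−p*)·1.0000)/1.02=0.9804; Δ=(1.0000−1.0000)/(33.3771−18.3131)=0.0000; B=V−Δ·S=0.9804
Node (3,2) S=53.8341: V=(p*·1.0000+(1−p*)·1.0000)/1.02=0.9804; Δ=(1.0000−1.0000)/(60.8325−33.3771)=0.0000; B=V−Δ·S=0.9804
Node (3,3) S=98.1170: V=(p*·0.0000+(1−p*)·1.0000)/1.02=0.2115; Δ=(0.0000−1.0000)/(110.8722−60.8325)=-0.0200; B=V−Δ·S=2.1722
Node (2,0) S=26.1392: V=(p*·0.9804+(1−p*)·0.9804)/1.02=0.9612; Δ=(0.9804−0.9804)/(29.5373−16.2063)=0.0000; B=V−Δ·S=0.9612
Node (2,1) S=47.6408: V=(p*·0.9804+(1−p*)·0.9804)/1.02=0.9612; Δ=(0.9804−0.9804)/(53.8341−29.5373)=0.0000; B=V−Δ·S=0.9612
Node (2,2) S=86.8292: V=(p*·0.2115+(1−p*)·0.9804)/1.02=0.3699; Δ=(0.2115−0.9804)/(98.1170−53.8341)=-0.0174; B=V−Δ·S=1.8776
Node (1,0) S=42.1600: V=(p*·0.9612+(1−p*)·0.9612)/1.02=0.9423; Δ=(0.9612−0.9612)/(47.6408−26.1392)=0.0000; B=V−Δ·S=0.9423
Node (1,1) S=76.8400: V=(p*·0.3699+(1−p*)·0.9612)/1.02=0.4877; Δ=(0.3699−0.9612)/(86.8292−47.6408)=-0.0151; B=V−Δ·S=1.6470
Node (0,0) S=68.0000: V=(p*·0.4877+(1−p*)·0.9423)/1.02=0.5743; Δ=(0.4877−0.9423)/(76.8400−42.1600)=-0.0131; B=V−Δ·S=1.4657
Each (Δ,B) replicates both successor values, so the strategy is self-financing and V0 is arbitrage-free.

(0,0): Delta=-0.0131 Bond=1.4657
(1,0): Delta=0.0000 Bond=0.9423
(1,1): Delta=-0.0151 Bond=1.6470
(2,0): Delta=0.0000 Bond=0.9612
(2,1): Delta=0.0000 Bond=0.9612
(2,2): Delta=-0.0174 Bond=1.8776
(3,0): Delta=0.0000 Bond=0.9804
(3,1): Delta=0.0000 Bond=0.9804
(3,2): Delta=0.0000 Bond=0.9804
(3,3): Delta=-0.0200 Bond=2.1722
V0=0.5743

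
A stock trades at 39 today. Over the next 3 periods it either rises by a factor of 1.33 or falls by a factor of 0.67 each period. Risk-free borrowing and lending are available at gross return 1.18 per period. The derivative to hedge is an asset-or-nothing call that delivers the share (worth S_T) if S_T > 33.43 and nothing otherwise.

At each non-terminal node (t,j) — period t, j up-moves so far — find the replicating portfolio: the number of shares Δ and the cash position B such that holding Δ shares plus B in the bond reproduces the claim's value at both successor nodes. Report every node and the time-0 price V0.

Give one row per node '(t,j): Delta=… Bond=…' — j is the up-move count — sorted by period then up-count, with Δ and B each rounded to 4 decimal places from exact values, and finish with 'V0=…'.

(0,0): Delta=1.2115 Bond=-10.0307
(1,0): Delta=1.7551 Bond=-26.0397
(1,1): Delta=1.1310 Bond=-7.6587
(2,0): Delta=0.0000 Bond=0.0000
(2,1): Delta=2.0152 Bond=-39.7641
(2,2): Delta=1.0000 Bond=0.0000
V0=37.2193

Since d<R<u, set p* = (R−d)/(u−d) = 0.7727; price each node as the discounted p*-expectation of its children.
Payoff layer (t=3): V(3,0)=0.0000, V(3,1)=0.0000, V(3,2)=46.2214, V(3,3)=91.7528
  t=2,j=0: stock 17.5071 → up 23.2844 (V=0.0000), down 11.7298 (V=0.0000). Price 0.0000; hedge Δ=0.0000, bond B=0.0000.
  t=2,j=1: stock 34.7529 → up 46.2214 (V=46.2214), down 23.2844 (V=0.0000). Price 30.2682; hedge Δ=2.0152, bond B=-39.7641.
  t=2,j=2: stock 68.9871 → up 91.7528 (V=91.7528), down 46.2214 (V=46.2214). Price 68.9871; hedge Δ=1.0000, bond B=0.0000.
  t=1,j=0: stock 26.1300 → up 34.7529 (V=30.2682), down 17.5071 (V=0.0000). Price 19.8213; hedge Δ=1.7551, bond B=-26.0397.
  t=1,j=1: stock 51.8700 → up 68.9871 (V=68.9871), down 34.7529 (V=30.2682). Price 51.0062; hedge Δ=1.1310, bond B=-7.6587.
  t=0,j=0: stock 39.0000 → up 51.8700 (V=51.0062), down 26.1300 (V=19.8213). Price 37.2193; hedge Δ=1.2115, bond B=-10.0307.
Self-financing check: at every node Δ·S+B equals the discounted successor values.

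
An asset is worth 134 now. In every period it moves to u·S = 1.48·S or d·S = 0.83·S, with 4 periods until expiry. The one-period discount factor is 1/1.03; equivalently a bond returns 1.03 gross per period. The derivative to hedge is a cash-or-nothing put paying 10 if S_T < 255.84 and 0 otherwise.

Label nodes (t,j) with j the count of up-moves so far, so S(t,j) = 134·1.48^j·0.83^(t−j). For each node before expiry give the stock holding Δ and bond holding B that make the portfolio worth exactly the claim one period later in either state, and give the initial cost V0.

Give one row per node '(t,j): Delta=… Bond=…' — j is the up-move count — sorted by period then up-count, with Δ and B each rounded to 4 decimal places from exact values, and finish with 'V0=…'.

(0,0): Delta=-0.0207 Bond=10.8569
(1,0): Delta=-0.0123 Bond=10.2578
(1,1): Delta=-0.0312 Bond=13.2635
(2,0): Delta=0.0000 Bond=9.4260
(2,1): Delta=-0.0279 Bond=13.1294
(2,2): Delta=-0.0352 Bond=14.8584
(3,0): Delta=0.0000 Bond=9.7087
(3,1): Delta=0.0000 Bond=9.7087
(3,2): Delta=-0.0632 Bond=22.1060
(3,3): Delta=0.0000 Bond=0.0000
V0=8.0885

No-arbitrage ⇒ martingale measure with p* = (R−d)/(u−d) = 0.3077.
Terminal payoffs: V(4,0)=10.0000, V(4,1)=10.0000, V(4,2)=10.0000, V(4,3)=0.0000, V(4,4)=0.0000
Node (3,0) S=76.6195: V=(p*·10.0000+(1−p*)·10.0000)/1.03=9.7087; Δ=(10.0000−10.0000)/(113.3968−63.5942)=0.0000; B=V−Δ·S=9.7087
Node (3,1) S=136.6226: V=(p*·10.0000+(1−p*)·10.0000)/1.03=9.7087; Δ=(10.0000−10.0000)/(202.2015−113.3968)=0.0000; B=V−Δ·S=9.7087
Node (3,2) S=243.6163: V=(p*·0.0000+(1−p*)·10.0000)/1.03=6.7214; Δ=(0.0000−10.0000)/(360.5521−202.2015)=-0.0632; B=V−Δ·S=22.1060
Node (3,3) S=434.4001: V=(p*·0.0000+(1−p*)·0.0000)/1.03=0.0000; Δ=(0.0000−0.0000)/(642.9122−360.5521)=0.0000; B=V−Δ·S=0.0000
Node (2,0) S=92.3126: V=(p*·9.7087+(1−p*)·9.7087)/1.03=9.4260; Δ=(9.7087−9.7087)/(136.6226−76.6195)=0.0000; B=V−Δ·S=9.4260
Node (2,1) S=164.6056: V=(p*·6.7214+(1−p*)·9.7087)/1.03=8.5336; Δ=(6.7214−9.7087)/(243.6163−136.6226)=-0.0279; B=V−Δ·S=13.1294
Node (2,2) S=293.5136: V=(p*·0.0000+(1−p*)·6.7214)/1.03=4.5178; Δ=(0.0000−6.7214)/(434.4001−243.6163)=-0.0352; B=V−Δ·S=14.8584
Node (1,0) S=111.2200: V=(p*·8.5336+(1−p*)·9.4260)/1.03=8.8848; Δ=(8.5336−9.4260)/(164.6056−92.3126)=-0.0123; B=V−Δ·S=10.2578
Node (1,1) S=198.3200: V=(p*·4.5178+(1−p*)·8.5336)/1.03=7.0854; Δ=(4.5178−8.5336)/(293.5136−164.6056)=-0.0312; B=V−Δ·S=13.2635
Node (0,0) S=134.0000: V=(p*·7.0854+(1−p*)·8.8848)/1.03=8.0885; Δ=(7.0854−8.8848)/(198.3200−111.2200)=-0.0207; B=V−Δ·S=10.8569
Each (Δ,B) replicates both successor values, so the strategy is self-financing and V0 is arbitrage-free.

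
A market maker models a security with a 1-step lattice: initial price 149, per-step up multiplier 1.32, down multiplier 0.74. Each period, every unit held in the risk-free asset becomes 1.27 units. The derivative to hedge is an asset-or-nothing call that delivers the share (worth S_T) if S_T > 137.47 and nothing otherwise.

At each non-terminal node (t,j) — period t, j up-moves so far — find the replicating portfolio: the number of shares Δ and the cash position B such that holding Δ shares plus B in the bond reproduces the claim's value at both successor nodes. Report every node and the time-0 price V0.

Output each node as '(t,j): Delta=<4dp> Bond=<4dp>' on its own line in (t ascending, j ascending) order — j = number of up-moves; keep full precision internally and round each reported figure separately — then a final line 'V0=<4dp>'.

(0,0): Delta=2.2759 Bond=-197.5878
V0=141.5156

Since d<R<u, set p* = (R−d)/(u−d) = 0.9138; price each node as the discounted p*-expectation of its children.
Terminal payoffs: V(1,0)=0.0000, V(1,1)=196.6800
  t=0,j=0: stock 149.0000 → up 196.6800 (V=196.6800), down 110.2600 (V=0.0000). Price 141.5156; hedge Δ=2.2759, bond B=-197.5878.
The time-0 hedge costs 141.5156, which is the no-arbitrage price.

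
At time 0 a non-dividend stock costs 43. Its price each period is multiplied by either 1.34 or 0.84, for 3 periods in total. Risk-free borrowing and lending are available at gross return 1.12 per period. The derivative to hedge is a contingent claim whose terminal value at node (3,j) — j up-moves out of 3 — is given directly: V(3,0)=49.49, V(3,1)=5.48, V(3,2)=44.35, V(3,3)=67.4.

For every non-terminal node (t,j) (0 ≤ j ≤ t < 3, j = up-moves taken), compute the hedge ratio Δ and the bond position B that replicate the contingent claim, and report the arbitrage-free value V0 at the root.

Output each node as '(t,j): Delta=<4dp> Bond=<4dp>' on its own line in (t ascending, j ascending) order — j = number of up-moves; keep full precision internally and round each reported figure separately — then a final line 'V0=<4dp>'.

Risk-neutral probability p* = (R−d)/(u−d) = (1.12−0.84)/(1.34−0.84) = 0.5600.
Terminal payoffs: V(3,0)=49.4900, V(3,1)=5.4800, V(3,2)=44.3500, V(3,3)=67.4000
(2,0): S=30.3408. Δ = (V_up−V_dn)/(S_up−S_dn) = (5.4800−49.4900)/(40.6567−25.4863) = -2.9010. V = [p*·5.4800 + (1−p*)·49.4900]/1.12 = 22.1825. B = V − Δ·S = 110.2025.
(2,1): S=48.4008. Δ = (V_up−V_dn)/(S_up−S_dn) = (44.3500−5.4800)/(64.8571−40.6567) = 1.6062. V = [p*·44.3500 + (1−p*)·5.4800]/1.12 = 24.3279. B = V − Δ·S = -53.4121.
(2,2): S=77.2108. Δ = (V_up−V_dn)/(S_up−S_dn) = (67.4000−44.3500)/(103.4625−64.8571) = 0.5971. V = [p*·67.4000 + (1−p*)·44.3500]/1.12 = 51.1232. B = V − Δ·S = 5.0232.
(1,0): S=36.1200. Δ = (V_up−V_dn)/(S_up−S_dn) = (24.3279−22.1825)/(48.4008−30.3408) = 0.1188. V = [p*·24.3279 + (1−p*)·22.1825]/1.12 = 20.8785. B = V − Δ·S = 16.5878.
(1,1): S=57.6200. Δ = (V_up−V_dn)/(S_up−S_dn) = (51.1232−24.3279)/(77.2108−48.4008) = 0.9301. V = [p*·51.1232 + (1−p*)·24.3279]/1.12 = 35.1190. B = V − Δ·S = -18.4717.
(0,0): S=43.0000. Δ = (V_up−V_dn)/(S_up−S_dn) = (35.1190−20.8785)/(57.6200−36.1200) = 0.6623. V = [p*·35.1190 + (1−p*)·20.8785]/1.12 = 25.7618. B = V − Δ·S = -2.7192.
Root portfolio cost Δ·43+B reproduces V0=25.7618.

(0,0): Delta=0.6623 Bond=-2.7192
(1,0): Delta=0.1188 Bond=16.5878
(1,1): Delta=0.9301 Bond=-18.4717
(2,0): Delta=-2.9010 Bond=110.2025
(2,1): Delta=1.6062 Bond=-53.4121
(2,2): Delta=0.5971 Bond=5.0232
V0=25.7618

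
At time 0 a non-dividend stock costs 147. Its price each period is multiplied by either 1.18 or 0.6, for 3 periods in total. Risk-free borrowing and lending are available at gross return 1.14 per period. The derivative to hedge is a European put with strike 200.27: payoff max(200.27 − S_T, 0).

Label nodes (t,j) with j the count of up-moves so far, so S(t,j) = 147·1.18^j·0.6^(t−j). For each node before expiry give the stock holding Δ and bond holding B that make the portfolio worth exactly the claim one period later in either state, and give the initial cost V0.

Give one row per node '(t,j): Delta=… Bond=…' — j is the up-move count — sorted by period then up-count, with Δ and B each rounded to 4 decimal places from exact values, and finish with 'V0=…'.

Since d<R<u, set p* = (R−d)/(u−d) = 0.9310; price each node as the discounted p*-expectation of its children.
At expiry t=3: V(3,0)=168.5180, V(3,1)=137.8244, V(3,2)=77.4603, V(3,3)=0.0000
  t=2,j=0: stock 52.9200 → up 62.4456 (V=137.8244), down 31.7520 (V=168.5180). Price 122.7554; hedge Δ=-1.0000, bond B=175.6754.
  t=2,j=1: stock 104.0760 → up 122.8097 (V=77.4603), down 62.4456 (V=137.8244). Price 71.5994; hedge Δ=-1.0000, bond B=175.6754.
  t=2,j=2: stock 204.6828 → up 241.5257 (V=0.0000), down 122.8097 (V=77.4603). Price 4.6860; hedge Δ=-0.6525, bond B=138.2383.
  t=1,j=0: stock 88.2000 → up 104.0760 (V=71.5994), down 52.9200 (V=122.7554). Price 65.9013; hedge Δ=-1.0000, bond B=154.1013.
  t=1,j=1: stock 173.4600 → up 204.6828 (V=4.6860), down 104.0760 (V=71.5994). Price 8.1586; hedge Δ=-0.6651, bond B=123.5265.
  t=0,j=0: stock 147.0000 → up 173.4600 (V=8.1586), down 88.2000 (V=65.9013). Price 10.6498; hedge Δ=-0.6773, bond B=110.2062.
Root portfolio cost Δ·147+B reproduces V0=10.6498.

(0,0): Delta=-0.6773 Bond=110.2062
(1,0): Delta=-1.0000 Bond=154.1013
(1,1): Delta=-0.6651 Bond=123.5265
(2,0): Delta=-1.0000 Bond=175.6754
(2,1): Delta=-1.0000 Bond=175.6754
(2,2): Delta=-0.6525 Bond=138.2383
V0=10.6498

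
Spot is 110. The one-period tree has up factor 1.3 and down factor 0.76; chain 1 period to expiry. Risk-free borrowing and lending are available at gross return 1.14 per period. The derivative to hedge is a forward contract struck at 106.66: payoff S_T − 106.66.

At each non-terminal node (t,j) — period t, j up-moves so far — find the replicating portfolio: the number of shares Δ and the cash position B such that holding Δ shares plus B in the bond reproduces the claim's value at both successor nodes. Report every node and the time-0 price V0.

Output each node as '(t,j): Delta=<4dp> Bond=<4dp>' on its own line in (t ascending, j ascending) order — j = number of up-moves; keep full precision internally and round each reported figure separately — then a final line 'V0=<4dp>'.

No-arbitrage ⇒ martingale measure with p* = (R−d)/(u−d) = 0.7037.
At expiry t=1: V(1,0)=-23.0600, V(1,1)=36.3400
  t=0,j=0: stock 110.0000 → up 143.0000 (V=36.3400), down 83.6000 (V=-23.0600). Price 16.4386; hedge Δ=1.0000, bond B=-93.5614.
Check: Δ(0,0)·S0 + B(0,0) = 16.4386 = V0.

(0,0): Delta=1.0000 Bond=-93.5614
V0=16.4386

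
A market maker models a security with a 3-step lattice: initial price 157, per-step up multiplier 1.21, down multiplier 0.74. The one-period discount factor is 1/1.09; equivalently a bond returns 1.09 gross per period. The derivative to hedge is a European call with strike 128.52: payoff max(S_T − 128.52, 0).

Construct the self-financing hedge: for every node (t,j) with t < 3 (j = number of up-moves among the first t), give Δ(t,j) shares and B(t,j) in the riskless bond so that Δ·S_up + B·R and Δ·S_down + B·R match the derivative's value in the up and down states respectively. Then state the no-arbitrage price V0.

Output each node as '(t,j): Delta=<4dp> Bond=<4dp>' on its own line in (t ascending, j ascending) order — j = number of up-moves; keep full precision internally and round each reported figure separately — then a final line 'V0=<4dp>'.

Under the risk-neutral measure, an up-move has probability p* = (R−d)/(u−d) = 0.7447 and values discount at R = 1.09.
At expiry t=3: V(3,0)=0.0000, V(3,1)=0.0000, V(3,2)=41.5791, V(3,3)=149.6151
  t=2,j=0: stock 85.9732 → up 104.0276 (V=0.0000), down 63.6202 (V=0.0000). Price 0.0000; hedge Δ=0.0000, bond B=0.0000.
  t=2,j=1: stock 140.5778 → up 170.0991 (V=41.5791), down 104.0276 (V=0.0000). Price 28.4066; hedge Δ=0.6293, bond B=-60.0597.
  t=2,j=2: stock 229.8637 → up 278.1351 (V=149.6151), down 170.0991 (V=41.5791). Price 111.9554; hedge Δ=1.0000, bond B=-117.9083.
  t=1,j=0: stock 116.1800 → up 140.5778 (V=28.4066), down 85.9732 (V=0.0000). Price 19.4072; hedge Δ=0.5202, bond B=-41.0324.
  t=1,j=1: stock 189.9700 → up 229.8637 (V=111.9554), down 140.5778 (V=28.4066). Price 83.1411; hedge Δ=0.9357, bond B=-94.6224.
  t=0,j=0: stock 157.0000 → up 189.9700 (V=83.1411), down 116.1800 (V=19.4072). Price 61.3474; hedge Δ=0.8637, bond B=-74.2567.
Check: Δ(0,0)·S0 + B(0,0) = 61.3474 = V0.

(0,0): Delta=0.8637 Bond=-74.2567
(1,0): Delta=0.5202 Bond=-41.0324
(1,1): Delta=0.9357 Bond=-94.6224
(2,0): Delta=0.0000 Bond=0.0000
(2,1): Delta=0.6293 Bond=-60.0597
(2,2): Delta=1.0000 Bond=-117.9083
V0=61.3474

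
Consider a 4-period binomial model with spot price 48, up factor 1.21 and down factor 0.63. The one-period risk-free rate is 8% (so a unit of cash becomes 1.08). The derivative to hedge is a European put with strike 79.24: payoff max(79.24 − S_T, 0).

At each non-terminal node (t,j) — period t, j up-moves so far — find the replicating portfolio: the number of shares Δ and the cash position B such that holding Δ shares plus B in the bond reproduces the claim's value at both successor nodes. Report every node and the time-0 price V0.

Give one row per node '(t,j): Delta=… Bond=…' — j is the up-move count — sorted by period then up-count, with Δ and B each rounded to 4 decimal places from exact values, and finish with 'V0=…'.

(0,0): Delta=-0.6850 Bond=49.4243
(1,0): Delta=-1.0000 Bond=62.9033
(1,1): Delta=-0.6376 Bond=50.6265
(2,0): Delta=-1.0000 Bond=67.9355
(2,1): Delta=-1.0000 Bond=67.9355
(2,2): Delta=-0.5831 Bond=50.8463
(3,0): Delta=-1.0000 Bond=73.3704
(3,1): Delta=-1.0000 Bond=73.3704
(3,2): Delta=-1.0000 Bond=73.3704
(3,3): Delta=-0.5204 Bond=49.5822
V0=16.5434

No-arbitrage ⇒ martingale measure with p* = (R−d)/(u−d) = 0.7759.
Payoff layer (t=4): V(4,0)=71.6786, V(4,1)=64.7173, V(4,2)=51.3471, V(4,3)=25.6680, V(4,4)=0.0000
Node (3,0) S=12.0023: V=(p*·64.7173+(1−p*)·71.6786)/1.08=61.3681; Δ=(64.7173−71.6786)/(14.5227−7.5614)=-1.0000; B=V−Δ·S=73.3704
Node (3,1) S=23.0520: V=(p*·51.3471+(1−p*)·64.7173)/1.08=50.3184; Δ=(51.3471−64.7173)/(27.8929−14.5227)=-1.0000; B=V−Δ·S=73.3704
Node (3,2) S=44.2744: V=(p*·25.6680+(1−p*)·51.3471)/1.08=29.0960; Δ=(25.6680−51.3471)/(53.5720−27.8929)=-1.0000; B=V−Δ·S=73.3704
Node (3,3) S=85.0349: V=(p*·0.0000+(1−p*)·25.6680)/1.08=5.3270; Δ=(0.0000−25.6680)/(102.8923−53.5720)=-0.5204; B=V−Δ·S=49.5822
Node (2,0) S=19.0512: V=(p*·50.3184+(1−p*)·61.3681)/1.08=48.8843; Δ=(50.3184−61.3681)/(23.0520−12.0023)=-1.0000; B=V−Δ·S=67.9355
Node (2,1) S=36.5904: V=(p*·29.0960+(1−p*)·50.3184)/1.08=31.3451; Δ=(29.0960−50.3184)/(44.2744−23.0520)=-1.0000; B=V−Δ·S=67.9355
Node (2,2) S=70.2768: V=(p*·5.3270+(1−p*)·29.0960)/1.08=9.8653; Δ=(5.3270−29.0960)/(85.0349−44.2744)=-0.5831; B=V−Δ·S=50.8463
Node (1,0) S=30.2400: V=(p*·31.3451+(1−p*)·48.8843)/1.08=32.6633; Δ=(31.3451−48.8843)/(36.5904−19.0512)=-1.0000; B=V−Δ·S=62.9033
Node (1,1) S=58.0800: V=(p*·9.8653+(1−p*)·31.3451)/1.08=13.5924; Δ=(9.8653−31.3451)/(70.2768−36.5904)=-0.6376; B=V−Δ·S=50.6265
Node (0,0) S=48.0000: V=(p*·13.5924+(1−p*)·32.6633)/1.08=16.5434; Δ=(13.5924−32.6633)/(58.0800−30.2400)=-0.6850; B=V−Δ·S=49.4243
Check: Δ(0,0)·S0 + B(0,0) = 16.5434 = V0.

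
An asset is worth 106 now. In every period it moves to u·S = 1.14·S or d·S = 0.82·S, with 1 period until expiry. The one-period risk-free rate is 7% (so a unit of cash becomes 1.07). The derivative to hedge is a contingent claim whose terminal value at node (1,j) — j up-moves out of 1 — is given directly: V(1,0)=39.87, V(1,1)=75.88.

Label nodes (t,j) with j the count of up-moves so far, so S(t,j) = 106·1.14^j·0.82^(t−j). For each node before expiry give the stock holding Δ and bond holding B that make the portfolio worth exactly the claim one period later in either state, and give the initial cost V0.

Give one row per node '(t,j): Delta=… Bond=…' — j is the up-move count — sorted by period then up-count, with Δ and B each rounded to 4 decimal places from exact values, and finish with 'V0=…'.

(0,0): Delta=1.0616 Bond=-48.9772
V0=63.5540

The replicating-portfolio and risk-neutral prices coincide; use p* = (1.07−0.82)/(1.14−0.82) = 0.7813 for the latter.
Terminal payoffs: V(1,0)=39.8700, V(1,1)=75.8800
(0,0): S=106.0000. Δ = (V_up−V_dn)/(S_up−S_dn) = (75.8800−39.8700)/(120.8400−86.9200) = 1.0616. V = [p*·75.8800 + (1−p*)·39.8700]/1.07 = 63.5540. B = V − Δ·S = -48.9772.
Each (Δ,B) replicates both successor values, so the strategy is self-financing and V0 is arbitrage-free.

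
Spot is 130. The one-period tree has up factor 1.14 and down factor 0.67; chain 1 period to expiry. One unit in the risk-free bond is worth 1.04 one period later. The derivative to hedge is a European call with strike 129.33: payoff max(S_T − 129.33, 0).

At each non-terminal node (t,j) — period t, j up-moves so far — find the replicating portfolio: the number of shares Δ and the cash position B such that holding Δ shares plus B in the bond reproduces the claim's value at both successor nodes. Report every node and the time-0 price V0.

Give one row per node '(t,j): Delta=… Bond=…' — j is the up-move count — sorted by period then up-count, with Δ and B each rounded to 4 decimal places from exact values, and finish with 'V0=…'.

(0,0): Delta=0.3088 Bond=-25.8652
V0=14.2838

The replicating-portfolio and risk-neutral prices coincide; use p* = (1.04−0.67)/(1.14−0.67) = 0.7872 for the latter.
Terminal values V(1,·): V(1,0)=0.0000, V(1,1)=18.8700
Node (0,0) S=130.0000: V=(p*·18.8700+(1−p*)·0.0000)/1.04=14.2838; Δ=(18.8700−0.0000)/(148.2000−87.1000)=0.3088; B=V−Δ·S=-25.8652
Self-financing check: at every node Δ·S+B equals the discounted successor values.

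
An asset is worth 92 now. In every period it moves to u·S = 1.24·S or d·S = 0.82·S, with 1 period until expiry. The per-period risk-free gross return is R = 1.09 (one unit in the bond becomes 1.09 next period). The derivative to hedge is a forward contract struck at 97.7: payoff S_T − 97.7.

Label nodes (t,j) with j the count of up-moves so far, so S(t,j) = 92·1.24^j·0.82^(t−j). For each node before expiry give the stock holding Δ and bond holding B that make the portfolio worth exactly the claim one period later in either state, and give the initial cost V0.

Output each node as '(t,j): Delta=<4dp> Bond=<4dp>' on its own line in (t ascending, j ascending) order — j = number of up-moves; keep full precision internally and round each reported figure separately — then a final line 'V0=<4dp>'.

The replicating-portfolio and risk-neutral prices coincide; use p* = (1.09−0.82)/(1.24−0.82) = 0.6429 for the latter.
Payoff layer (t=1): V(1,0)=-22.2600, V(1,1)=16.3800
(0,0): S=92.0000. Δ = (V_up−V_dn)/(S_up−S_dn) = (16.3800−-22.2600)/(114.0800−75.4400) = 1.0000. V = [p*·16.3800 + (1−p*)·-22.2600]/1.09 = 2.3670. B = V − Δ·S = -89.6330.
Check: Δ(0,0)·S0 + B(0,0) = 2.3670 = V0.

(0,0): Delta=1.0000 Bond=-89.6330
V0=2.3670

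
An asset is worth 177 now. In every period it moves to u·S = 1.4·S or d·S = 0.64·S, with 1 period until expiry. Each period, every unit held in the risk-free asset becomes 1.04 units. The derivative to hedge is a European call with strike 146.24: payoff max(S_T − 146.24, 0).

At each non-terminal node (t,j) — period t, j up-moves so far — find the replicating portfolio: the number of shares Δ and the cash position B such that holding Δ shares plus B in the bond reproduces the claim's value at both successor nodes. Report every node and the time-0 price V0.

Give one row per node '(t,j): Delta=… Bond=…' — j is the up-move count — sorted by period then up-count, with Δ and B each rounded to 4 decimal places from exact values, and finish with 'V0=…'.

Risk-neutral probability p* = (R−d)/(u−d) = (1.04−0.64)/(1.4−0.64) = 0.5263.
Terminal values V(1,·): V(1,0)=0.0000, V(1,1)=101.5600
Node (0,0) S=177.0000: V=(p*·101.5600+(1−p*)·0.0000)/1.04=51.3968; Δ=(101.5600−0.0000)/(247.8000−113.2800)=0.7550; B=V−Δ·S=-82.2348
Root portfolio cost Δ·177+B reproduces V0=51.3968.

(0,0): Delta=0.7550 Bond=-82.2348
V0=51.3968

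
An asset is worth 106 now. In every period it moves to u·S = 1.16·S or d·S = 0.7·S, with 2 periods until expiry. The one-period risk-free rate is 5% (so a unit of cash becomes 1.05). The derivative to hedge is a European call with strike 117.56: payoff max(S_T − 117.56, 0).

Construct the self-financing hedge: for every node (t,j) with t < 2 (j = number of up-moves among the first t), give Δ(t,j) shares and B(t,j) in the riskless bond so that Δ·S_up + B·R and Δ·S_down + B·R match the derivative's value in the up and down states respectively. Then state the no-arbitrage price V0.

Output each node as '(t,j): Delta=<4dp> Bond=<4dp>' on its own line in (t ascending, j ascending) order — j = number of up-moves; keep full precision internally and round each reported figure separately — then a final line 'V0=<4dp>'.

Since d<R<u, set p* = (R−d)/(u−d) = 0.7609; price each node as the discounted p*-expectation of its children.
Terminal payoffs: V(2,0)=0.0000, V(2,1)=0.0000, V(2,2)=25.0736
  t=1,j=0: stock 74.2000 → up 86.0720 (V=0.0000), down 51.9400 (V=0.0000). Price 0.0000; hedge Δ=0.0000, bond B=0.0000.
  t=1,j=1: stock 122.9600 → up 142.6336 (V=25.0736), down 86.0720 (V=0.0000). Price 18.1693; hedge Δ=0.4433, bond B=-36.3386.
  t=0,j=0: stock 106.0000 → up 122.9600 (V=18.1693), down 74.2000 (V=0.0000). Price 13.1661; hedge Δ=0.3726, bond B=-26.3323.
Root portfolio cost Δ·106+B reproduces V0=13.1661.

(0,0): Delta=0.3726 Bond=-26.3323
(1,0): Delta=0.0000 Bond=0.0000
(1,1): Delta=0.4433 Bond=-36.3386
V0=13.1661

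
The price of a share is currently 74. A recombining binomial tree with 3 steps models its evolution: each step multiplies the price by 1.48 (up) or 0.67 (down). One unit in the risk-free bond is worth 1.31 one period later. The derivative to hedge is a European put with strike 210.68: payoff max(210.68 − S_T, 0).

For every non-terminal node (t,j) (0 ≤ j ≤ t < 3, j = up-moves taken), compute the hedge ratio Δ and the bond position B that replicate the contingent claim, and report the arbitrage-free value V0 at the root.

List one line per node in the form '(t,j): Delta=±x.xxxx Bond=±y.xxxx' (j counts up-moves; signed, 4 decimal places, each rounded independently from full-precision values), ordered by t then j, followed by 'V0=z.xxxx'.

No-arbitrage ⇒ martingale measure with p* = (R−d)/(u−d) = 0.7901.
Terminal values V(3,·): V(3,0)=188.4235, V(3,1)=161.5165, V(3,2)=102.0800, V(3,3)=0.0000
(2,0): S=33.2186. Δ = (V_up−V_dn)/(S_up−S_dn) = (161.5165−188.4235)/(49.1635−22.2565) = -1.0000. V = [p*·161.5165 + (1−p*)·188.4235]/1.31 = 127.6058. B = V − Δ·S = 160.8244.
(2,1): S=73.3784. Δ = (V_up−V_dn)/(S_up−S_dn) = (102.0800−161.5165)/(108.6000−49.1635) = -1.0000. V = [p*·102.0800 + (1−p*)·161.5165]/1.31 = 87.4460. B = V − Δ·S = 160.8244.
(2,2): S=162.0896. Δ = (V_up−V_dn)/(S_up−S_dn) = (0.0000−102.0800)/(239.8926−108.6000) = -0.7775. V = [p*·0.0000 + (1−p*)·102.0800]/1.31 = 16.3543. B = V − Δ·S = 142.3790.
(1,0): S=49.5800. Δ = (V_up−V_dn)/(S_up−S_dn) = (87.4460−127.6058)/(73.3784−33.2186) = -1.0000. V = [p*·87.4460 + (1−p*)·127.6058]/1.31 = 73.1867. B = V − Δ·S = 122.7667.
(1,1): S=109.5200. Δ = (V_up−V_dn)/(S_up−S_dn) = (16.3543−87.4460)/(162.0896−73.3784) = -0.8014. V = [p*·16.3543 + (1−p*)·87.4460]/1.31 = 23.8739. B = V − Δ·S = 111.6414.
(0,0): S=74.0000. Δ = (V_up−V_dn)/(S_up−S_dn) = (23.8739−73.1867)/(109.5200−49.5800) = -0.8227. V = [p*·23.8739 + (1−p*)·73.1867]/1.31 = 26.1248. B = V − Δ·S = 87.0049.
The time-0 hedge costs 26.1248, which is the no-arbitrage price.

(0,0): Delta=-0.8227 Bond=87.0049
(1,0): Delta=-1.0000 Bond=122.7667
(1,1): Delta=-0.8014 Bond=111.6414
(2,0): Delta=-1.0000 Bond=160.8244
(2,1): Delta=-1.0000 Bond=160.8244
(2,2): Delta=-0.7775 Bond=142.3790
V0=26.1248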